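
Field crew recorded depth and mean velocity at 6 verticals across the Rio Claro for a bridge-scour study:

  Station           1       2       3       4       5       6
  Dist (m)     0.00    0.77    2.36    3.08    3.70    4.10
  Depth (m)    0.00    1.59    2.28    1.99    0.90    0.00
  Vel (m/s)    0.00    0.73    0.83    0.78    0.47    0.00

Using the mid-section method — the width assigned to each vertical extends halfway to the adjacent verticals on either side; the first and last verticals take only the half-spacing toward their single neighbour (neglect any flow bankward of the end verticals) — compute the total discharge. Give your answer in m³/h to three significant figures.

17300 m³/h

w_2 = (2.36 − 0.00)/2 = 1.18 m; q_2 = 0.73 × 1.59 × 1.18 = 1.370 m³/s
w_3 = (3.08 − 0.77)/2 = 1.155 m; q_3 = 0.83 × 2.28 × 1.155 = 2.186 m³/s
w_4 = (3.70 − 2.36)/2 = 0.67 m; q_4 = 0.78 × 1.99 × 0.67 = 1.040 m³/s
w_5 = (4.10 − 3.08)/2 = 0.51 m; q_5 = 0.47 × 0.90 × 0.51 = 0.2157 m³/s
Stations 1, 6 contribute zero (depth or velocity is 0).
Q = Σ qᵢ = 4.811 m³/s
= 4.811 × 3600 = 17320 m³/h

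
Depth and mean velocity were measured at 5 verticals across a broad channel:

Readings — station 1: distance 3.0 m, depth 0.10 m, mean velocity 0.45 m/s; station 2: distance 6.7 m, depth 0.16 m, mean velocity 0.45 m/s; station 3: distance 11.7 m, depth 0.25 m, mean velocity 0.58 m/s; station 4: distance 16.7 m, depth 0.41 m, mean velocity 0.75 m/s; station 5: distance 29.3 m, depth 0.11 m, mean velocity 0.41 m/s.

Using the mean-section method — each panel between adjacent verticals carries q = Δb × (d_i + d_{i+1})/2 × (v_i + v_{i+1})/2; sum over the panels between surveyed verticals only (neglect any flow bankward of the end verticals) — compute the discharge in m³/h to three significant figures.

13500 m³/h

Panel 1-2: Δb = 3.7 m, d̄ = (0.10+0.16)/2 = 0.13, v̄ = (0.45+0.45)/2 = 0.45 → q = 3.7×0.13×0.45 = 0.2165 m³/s
Panel 2-3: Δb = 5 m, d̄ = (0.16+0.25)/2 = 0.205, v̄ = (0.45+0.58)/2 = 0.515 → q = 5×0.205×0.515 = 0.5279 m³/s
Panel 3-4: Δb = 5 m, d̄ = (0.25+0.41)/2 = 0.33, v̄ = (0.58+0.75)/2 = 0.665 → q = 5×0.33×0.665 = 1.097 m³/s
Panel 4-5: Δb = 12.6 m, d̄ = (0.41+0.11)/2 = 0.26, v̄ = (0.75+0.41)/2 = 0.58 → q = 12.6×0.26×0.58 = 1.900 m³/s
Q = Σ q = 3.742 m³/s
= 3.742 × 3600 = 13470 m³/h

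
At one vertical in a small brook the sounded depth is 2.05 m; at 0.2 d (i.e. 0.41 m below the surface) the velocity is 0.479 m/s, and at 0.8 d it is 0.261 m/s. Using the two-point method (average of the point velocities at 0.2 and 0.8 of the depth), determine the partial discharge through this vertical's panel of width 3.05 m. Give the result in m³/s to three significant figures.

2.31 m³/s

v̄ = (0.479 + 0.261) / 2 = 0.3700 m/s
q = v̄ × d × w = 0.3700 × 2.05 × 3.05 = 2.313 m³/s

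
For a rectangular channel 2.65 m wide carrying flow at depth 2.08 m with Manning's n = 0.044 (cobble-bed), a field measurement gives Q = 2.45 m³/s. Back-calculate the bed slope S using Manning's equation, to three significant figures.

0.000507

A = b·y = 2.65 × 2.08 = 5.512 m²
P = b + 2y = 2.65 + 2×2.08 = 6.810 m
R = A/P = 5.512/6.810 = 0.8094 m
S = (Q·n / (1·A·R^(2/3)))² = (2.45×0.044 / (1×5.512×0.8685))² = 0.0005071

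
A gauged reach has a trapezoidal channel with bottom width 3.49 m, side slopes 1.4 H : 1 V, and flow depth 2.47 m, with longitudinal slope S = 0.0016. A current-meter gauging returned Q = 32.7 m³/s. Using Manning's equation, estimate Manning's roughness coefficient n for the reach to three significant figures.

0.0267

A = (b + z·y)·y = (3.49 + 1.4×2.47)×2.47 = 17.16 m²
P = b + 2y√(1+z²) = 3.49 + 2×2.47×√(1+1.4²) = 11.99 m
R = A/P = 17.16/11.99 = 1.431 m
n = (1/Q)·A·R^(2/3)·S^(1/2) = (1/32.7) × 17.16 × 1.270 × 0.04000 = 0.02666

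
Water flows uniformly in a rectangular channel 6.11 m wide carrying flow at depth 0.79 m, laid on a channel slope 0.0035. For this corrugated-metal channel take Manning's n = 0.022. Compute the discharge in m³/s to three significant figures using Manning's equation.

A = b·y = 6.11 × 0.79 = 4.827 m²
P = b + 2y = 6.11 + 2×0.79 = 7.690 m
R = A/P = 4.827/7.690 = 0.6277 m
Q = (1/n)·A·R^(2/3)·S^(1/2) = (1/0.022) × 4.827 × 0.6277^(2/3) × 0.0035^(1/2) = 9.516 m³/s

9.52 m³/s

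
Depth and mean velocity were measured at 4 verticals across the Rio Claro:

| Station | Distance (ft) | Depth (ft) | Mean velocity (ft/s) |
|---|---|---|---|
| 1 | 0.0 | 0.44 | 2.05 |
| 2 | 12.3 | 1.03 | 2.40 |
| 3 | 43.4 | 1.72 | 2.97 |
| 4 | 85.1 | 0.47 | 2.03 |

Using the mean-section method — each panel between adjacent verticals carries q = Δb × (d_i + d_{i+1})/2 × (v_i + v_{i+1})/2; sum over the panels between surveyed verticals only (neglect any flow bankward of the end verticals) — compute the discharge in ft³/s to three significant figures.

249 ft³/s

Panel 1-2: Δb = 12.3 ft, d̄ = (0.44+1.03)/2 = 0.735, v̄ = (2.05+2.40)/2 = 2.225 → q = 12.3×0.735×2.225 = 20.12 ft³/s
Panel 2-3: Δb = 31.1 ft, d̄ = (1.03+1.72)/2 = 1.375, v̄ = (2.40+2.97)/2 = 2.685 → q = 31.1×1.375×2.685 = 114.8 ft³/s
Panel 3-4: Δb = 41.7 ft, d̄ = (1.72+0.47)/2 = 1.095, v̄ = (2.97+2.03)/2 = 2.5 → q = 41.7×1.095×2.5 = 114.2 ft³/s
Q = Σ q = 249.1 ft³/s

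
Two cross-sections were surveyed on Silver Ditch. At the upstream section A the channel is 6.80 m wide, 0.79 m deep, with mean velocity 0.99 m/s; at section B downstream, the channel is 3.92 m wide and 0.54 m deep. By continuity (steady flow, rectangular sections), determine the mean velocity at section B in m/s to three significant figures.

Q = A₁V₁ = (6.80×0.79) × 0.99 = 5.318 m³/s
A₂ = 3.92 × 0.54 = 2.117 m²
V₂ = Q/A₂ = 5.318/2.117 = 2.512 m/s

2.51 m/s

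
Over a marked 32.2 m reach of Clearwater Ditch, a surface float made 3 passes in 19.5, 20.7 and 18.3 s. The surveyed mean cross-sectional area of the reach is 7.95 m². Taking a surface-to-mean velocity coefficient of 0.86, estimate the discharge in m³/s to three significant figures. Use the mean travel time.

11.3 m³/s

t̄ = (19.5 + 20.7 + 18.3) / 3 = 19.5 s
v_surface = L / t̄ = 32.2 / 19.5 = 1.651 m/s
v_mean = 0.86 × 1.651 = 1.420 m/s
Q = A × v_mean = 7.95 × 1.420 = 11.29 m³/s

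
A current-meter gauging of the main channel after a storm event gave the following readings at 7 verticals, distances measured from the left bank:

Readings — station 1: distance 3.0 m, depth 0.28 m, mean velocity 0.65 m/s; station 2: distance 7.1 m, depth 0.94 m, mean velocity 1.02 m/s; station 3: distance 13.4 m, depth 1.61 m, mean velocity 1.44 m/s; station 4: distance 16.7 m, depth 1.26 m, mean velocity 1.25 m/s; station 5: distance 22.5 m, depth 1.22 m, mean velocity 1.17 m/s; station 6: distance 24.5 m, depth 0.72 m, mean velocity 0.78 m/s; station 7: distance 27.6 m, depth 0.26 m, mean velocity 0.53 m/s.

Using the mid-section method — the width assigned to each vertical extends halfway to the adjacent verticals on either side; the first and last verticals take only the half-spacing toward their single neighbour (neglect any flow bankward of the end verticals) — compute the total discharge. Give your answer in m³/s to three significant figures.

30.9 m³/s

w_1 = (7.1 − 3.0)/2 = 2.05 m; q_1 = 0.65 × 0.28 × 2.05 = 0.3731 m³/s
w_2 = (13.4 − 3.0)/2 = 5.2 m; q_2 = 1.02 × 0.94 × 5.2 = 4.986 m³/s
w_3 = (16.7 − 7.1)/2 = 4.8 m; q_3 = 1.44 × 1.61 × 4.8 = 11.13 m³/s
w_4 = (22.5 − 13.4)/2 = 4.55 m; q_4 = 1.25 × 1.26 × 4.55 = 7.166 m³/s
w_5 = (24.5 − 16.7)/2 = 3.9 m; q_5 = 1.17 × 1.22 × 3.9 = 5.567 m³/s
w_6 = (27.6 − 22.5)/2 = 2.55 m; q_6 = 0.78 × 0.72 × 2.55 = 1.432 m³/s
w_7 = (27.6 − 24.5)/2 = 1.55 m; q_7 = 0.53 × 0.26 × 1.55 = 0.2136 m³/s
Q = Σ qᵢ = 30.87 m³/s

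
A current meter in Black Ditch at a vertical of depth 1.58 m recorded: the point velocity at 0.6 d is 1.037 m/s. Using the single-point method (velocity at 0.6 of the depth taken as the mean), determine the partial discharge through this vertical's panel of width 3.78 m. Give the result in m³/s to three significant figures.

v̄ = v₀.₆ = 1.037 m/s
q = v̄ × d × w = 1.037 × 1.58 × 3.78 = 6.193 m³/s

6.19 m³/s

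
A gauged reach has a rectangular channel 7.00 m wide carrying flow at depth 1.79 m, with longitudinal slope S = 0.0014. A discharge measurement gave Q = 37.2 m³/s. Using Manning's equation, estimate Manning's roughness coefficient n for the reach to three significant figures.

A = b·y = 7.00 × 1.79 = 12.53 m²
P = b + 2y = 7.00 + 2×1.79 = 10.58 m
R = A/P = 12.53/10.58 = 1.184 m
n = (1/Q)·A·R^(2/3)·S^(1/2) = (1/37.2) × 12.53 × 1.119 × 0.03742 = 0.01411

0.0141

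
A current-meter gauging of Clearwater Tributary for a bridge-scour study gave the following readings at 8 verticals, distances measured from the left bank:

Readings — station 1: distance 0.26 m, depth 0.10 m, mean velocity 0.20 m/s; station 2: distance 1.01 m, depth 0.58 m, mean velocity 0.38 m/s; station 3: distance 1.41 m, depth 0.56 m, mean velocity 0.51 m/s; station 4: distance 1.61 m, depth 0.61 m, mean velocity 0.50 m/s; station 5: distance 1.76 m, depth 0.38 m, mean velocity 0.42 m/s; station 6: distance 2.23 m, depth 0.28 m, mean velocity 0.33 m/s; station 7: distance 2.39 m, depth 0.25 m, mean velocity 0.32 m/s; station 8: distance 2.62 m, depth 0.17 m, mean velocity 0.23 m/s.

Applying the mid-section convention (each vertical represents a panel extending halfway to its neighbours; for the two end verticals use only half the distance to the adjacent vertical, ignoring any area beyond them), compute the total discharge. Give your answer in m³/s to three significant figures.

0.372 m³/s

w_1 = (1.01 − 0.26)/2 = 0.375 m; q_1 = 0.20 × 0.10 × 0.375 = 0.007500 m³/s
w_2 = (1.41 − 0.26)/2 = 0.575 m; q_2 = 0.38 × 0.58 × 0.575 = 0.1267 m³/s
w_3 = (1.61 − 1.01)/2 = 0.3 m; q_3 = 0.51 × 0.56 × 0.3 = 0.08568 m³/s
w_4 = (1.76 − 1.41)/2 = 0.175 m; q_4 = 0.50 × 0.61 × 0.175 = 0.05338 m³/s
w_5 = (2.23 − 1.61)/2 = 0.31 m; q_5 = 0.42 × 0.38 × 0.31 = 0.04948 m³/s
w_6 = (2.39 − 1.76)/2 = 0.315 m; q_6 = 0.33 × 0.28 × 0.315 = 0.02911 m³/s
w_7 = (2.62 − 2.23)/2 = 0.195 m; q_7 = 0.32 × 0.25 × 0.195 = 0.01560 m³/s
w_8 = (2.62 − 2.39)/2 = 0.115 m; q_8 = 0.23 × 0.17 × 0.115 = 0.004497 m³/s
Q = Σ qᵢ = 0.3720 m³/s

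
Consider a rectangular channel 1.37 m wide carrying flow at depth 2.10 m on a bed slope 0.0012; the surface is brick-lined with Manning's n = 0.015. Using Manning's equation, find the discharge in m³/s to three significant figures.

4.28 m³/s

A = b·y = 1.37 × 2.10 = 2.877 m²
P = b + 2y = 1.37 + 2×2.10 = 5.570 m
R = A/P = 2.877/5.570 = 0.5165 m
Q = (1/n)·A·R^(2/3)·S^(1/2) = (1/0.015) × 2.877 × 0.5165^(2/3) × 0.0012^(1/2) = 4.277 m³/s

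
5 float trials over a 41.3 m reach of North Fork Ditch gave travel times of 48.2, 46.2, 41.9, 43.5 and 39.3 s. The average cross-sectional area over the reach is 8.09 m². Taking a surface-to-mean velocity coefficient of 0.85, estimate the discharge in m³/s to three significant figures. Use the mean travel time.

6.48 m³/s

t̄ = (48.2 + 46.2 + 41.9 + 43.5 + 39.3) / 5 = 43.82 s
v_surface = L / t̄ = 41.3 / 43.82 = 0.9425 m/s
v_mean = 0.85 × 0.9425 = 0.8011 m/s
Q = A × v_mean = 8.09 × 0.8011 = 6.481 m³/s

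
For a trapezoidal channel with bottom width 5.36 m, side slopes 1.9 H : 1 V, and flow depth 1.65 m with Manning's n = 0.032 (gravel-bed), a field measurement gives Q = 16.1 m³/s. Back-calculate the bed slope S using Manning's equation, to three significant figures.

A = (b + z·y)·y = (5.36 + 1.9×1.65)×1.65 = 14.02 m²
P = b + 2y√(1+z²) = 5.36 + 2×1.65×√(1+1.9²) = 12.45 m
R = A/P = 14.02/12.45 = 1.126 m
S = (Q·n / (1·A·R^(2/3)))² = (16.1×0.032 / (1×14.02×1.082))² = 0.001153

0.00115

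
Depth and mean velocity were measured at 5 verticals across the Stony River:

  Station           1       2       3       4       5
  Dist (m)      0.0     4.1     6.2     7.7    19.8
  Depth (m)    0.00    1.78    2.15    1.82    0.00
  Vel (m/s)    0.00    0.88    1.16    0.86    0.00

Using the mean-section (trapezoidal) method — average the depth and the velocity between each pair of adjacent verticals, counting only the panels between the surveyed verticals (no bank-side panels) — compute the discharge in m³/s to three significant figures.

Panel 1-2: Δb = 4.1 m, d̄ = (0.00+1.78)/2 = 0.89, v̄ = (0.00+0.88)/2 = 0.44 → q = 4.1×0.89×0.44 = 1.606 m³/s
Panel 2-3: Δb = 2.1 m, d̄ = (1.78+2.15)/2 = 1.965, v̄ = (0.88+1.16)/2 = 1.02 → q = 2.1×1.965×1.02 = 4.209 m³/s
Panel 3-4: Δb = 1.5 m, d̄ = (2.15+1.82)/2 = 1.985, v̄ = (1.16+0.86)/2 = 1.01 → q = 1.5×1.985×1.01 = 3.007 m³/s
Panel 4-5: Δb = 12.1 m, d̄ = (1.82+0.00)/2 = 0.91, v̄ = (0.86+0.00)/2 = 0.43 → q = 12.1×0.91×0.43 = 4.735 m³/s
Q = Σ q = 13.56 m³/s

13.6 m³/s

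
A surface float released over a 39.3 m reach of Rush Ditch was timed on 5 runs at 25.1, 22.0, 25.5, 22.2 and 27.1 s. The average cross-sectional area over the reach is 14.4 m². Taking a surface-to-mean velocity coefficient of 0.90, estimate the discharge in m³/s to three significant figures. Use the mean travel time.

t̄ = (25.1 + 22.0 + 25.5 + 22.2 + 27.1) / 5 = 24.38 s
v_surface = L / t̄ = 39.3 / 24.38 = 1.612 m/s
v_mean = 0.90 × 1.612 = 1.451 m/s
Q = A × v_mean = 14.4 × 1.451 = 20.89 m³/s

20.9 m³/s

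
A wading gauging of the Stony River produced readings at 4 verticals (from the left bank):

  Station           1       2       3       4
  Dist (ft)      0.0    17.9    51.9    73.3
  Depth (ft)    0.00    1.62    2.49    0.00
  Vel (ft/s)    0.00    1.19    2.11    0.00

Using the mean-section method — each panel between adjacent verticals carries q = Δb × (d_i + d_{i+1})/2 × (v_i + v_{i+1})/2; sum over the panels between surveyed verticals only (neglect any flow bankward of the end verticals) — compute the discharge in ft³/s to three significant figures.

Panel 1-2: Δb = 17.9 ft, d̄ = (0.00+1.62)/2 = 0.81, v̄ = (0.00+1.19)/2 = 0.595 → q = 17.9×0.81×0.595 = 8.627 ft³/s
Panel 2-3: Δb = 34 ft, d̄ = (1.62+2.49)/2 = 2.055, v̄ = (1.19+2.11)/2 = 1.65 → q = 34×2.055×1.65 = 115.3 ft³/s
Panel 3-4: Δb = 21.4 ft, d̄ = (2.49+0.00)/2 = 1.245, v̄ = (2.11+0.00)/2 = 1.055 → q = 21.4×1.245×1.055 = 28.11 ft³/s
Q = Σ q = 152.0 ft³/s

152 ft³/s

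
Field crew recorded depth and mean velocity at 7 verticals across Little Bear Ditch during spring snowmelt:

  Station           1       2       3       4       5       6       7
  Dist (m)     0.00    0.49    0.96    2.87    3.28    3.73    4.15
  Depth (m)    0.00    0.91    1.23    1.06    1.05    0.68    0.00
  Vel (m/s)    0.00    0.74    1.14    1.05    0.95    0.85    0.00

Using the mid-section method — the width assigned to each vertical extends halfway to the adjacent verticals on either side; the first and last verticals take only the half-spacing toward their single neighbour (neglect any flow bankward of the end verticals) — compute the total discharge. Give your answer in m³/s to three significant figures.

w_2 = (0.96 − 0.00)/2 = 0.48 m; q_2 = 0.74 × 0.91 × 0.48 = 0.3232 m³/s
w_3 = (2.87 − 0.49)/2 = 1.19 m; q_3 = 1.14 × 1.23 × 1.19 = 1.669 m³/s
w_4 = (3.28 − 0.96)/2 = 1.16 m; q_4 = 1.05 × 1.06 × 1.16 = 1.291 m³/s
w_5 = (3.73 − 2.87)/2 = 0.43 m; q_5 = 0.95 × 1.05 × 0.43 = 0.4289 m³/s
w_6 = (4.15 − 3.28)/2 = 0.435 m; q_6 = 0.85 × 0.68 × 0.435 = 0.2514 m³/s
Stations 1, 7 contribute zero (depth or velocity is 0).
Q = Σ qᵢ = 3.963 m³/s

3.96 m³/s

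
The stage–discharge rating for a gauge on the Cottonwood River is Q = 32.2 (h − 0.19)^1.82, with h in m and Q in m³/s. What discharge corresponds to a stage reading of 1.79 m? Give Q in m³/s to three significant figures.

Q = 32.2 × (1.79 − 0.19)^1.82 = 32.2 × 1.6^1.82 = 75.75 m³/s

75.7 m³/s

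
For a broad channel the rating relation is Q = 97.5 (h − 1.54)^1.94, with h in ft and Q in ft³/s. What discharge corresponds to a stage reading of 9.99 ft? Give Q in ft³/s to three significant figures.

Q = 97.5 × (9.99 − 1.54)^1.94 = 97.5 × 8.45^1.94 = 6125 ft³/s

6130 ft³/s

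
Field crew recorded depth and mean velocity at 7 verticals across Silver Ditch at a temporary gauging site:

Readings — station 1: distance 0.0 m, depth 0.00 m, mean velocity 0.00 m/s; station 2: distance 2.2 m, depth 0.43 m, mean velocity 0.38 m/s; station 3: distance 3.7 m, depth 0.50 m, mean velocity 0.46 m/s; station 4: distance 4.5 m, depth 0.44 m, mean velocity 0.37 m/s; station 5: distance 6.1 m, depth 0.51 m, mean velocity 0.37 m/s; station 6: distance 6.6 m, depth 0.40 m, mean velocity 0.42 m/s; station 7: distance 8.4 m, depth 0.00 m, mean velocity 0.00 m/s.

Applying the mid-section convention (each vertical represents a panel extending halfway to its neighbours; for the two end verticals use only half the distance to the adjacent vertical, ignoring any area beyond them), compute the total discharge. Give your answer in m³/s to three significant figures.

w_2 = (3.7 − 0.0)/2 = 1.85 m; q_2 = 0.38 × 0.43 × 1.85 = 0.3023 m³/s
w_3 = (4.5 − 2.2)/2 = 1.15 m; q_3 = 0.46 × 0.50 × 1.15 = 0.2645 m³/s
w_4 = (6.1 − 3.7)/2 = 1.2 m; q_4 = 0.37 × 0.44 × 1.2 = 0.1954 m³/s
w_5 = (6.6 − 4.5)/2 = 1.05 m; q_5 = 0.37 × 0.51 × 1.05 = 0.1981 m³/s
w_6 = (8.4 − 6.1)/2 = 1.15 m; q_6 = 0.42 × 0.40 × 1.15 = 0.1932 m³/s
Stations 1, 7 contribute zero (depth or velocity is 0).
Q = Σ qᵢ = 1.153 m³/s

1.15 m³/s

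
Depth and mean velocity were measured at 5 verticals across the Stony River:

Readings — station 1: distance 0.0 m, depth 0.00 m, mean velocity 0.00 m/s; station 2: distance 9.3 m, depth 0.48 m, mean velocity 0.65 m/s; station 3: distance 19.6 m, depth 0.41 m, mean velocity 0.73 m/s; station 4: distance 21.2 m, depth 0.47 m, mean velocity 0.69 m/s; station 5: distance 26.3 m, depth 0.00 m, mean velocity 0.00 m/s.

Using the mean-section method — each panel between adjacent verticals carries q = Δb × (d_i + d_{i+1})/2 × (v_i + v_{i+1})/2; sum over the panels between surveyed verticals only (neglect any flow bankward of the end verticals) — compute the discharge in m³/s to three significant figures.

4.80 m³/s

Panel 1-2: Δb = 9.3 m, d̄ = (0.00+0.48)/2 = 0.24, v̄ = (0.00+0.65)/2 = 0.325 → q = 9.3×0.24×0.325 = 0.7254 m³/s
Panel 2-3: Δb = 10.3 m, d̄ = (0.48+0.41)/2 = 0.445, v̄ = (0.65+0.73)/2 = 0.69 → q = 10.3×0.445×0.69 = 3.163 m³/s
Panel 3-4: Δb = 1.6 m, d̄ = (0.41+0.47)/2 = 0.44, v̄ = (0.73+0.69)/2 = 0.71 → q = 1.6×0.44×0.71 = 0.4998 m³/s
Panel 4-5: Δb = 5.1 m, d̄ = (0.47+0.00)/2 = 0.235, v̄ = (0.69+0.00)/2 = 0.345 → q = 5.1×0.235×0.345 = 0.4135 m³/s
Q = Σ q = 4.801 m³/s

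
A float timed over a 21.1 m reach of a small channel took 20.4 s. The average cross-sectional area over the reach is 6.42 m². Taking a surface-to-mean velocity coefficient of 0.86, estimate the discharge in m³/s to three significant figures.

v_surface = L / t̄ = 21.1 / 20.4 = 1.034 m/s
v_mean = 0.86 × 1.034 = 0.8895 m/s
Q = A × v_mean = 6.42 × 0.8895 = 5.711 m³/s

5.71 m³/s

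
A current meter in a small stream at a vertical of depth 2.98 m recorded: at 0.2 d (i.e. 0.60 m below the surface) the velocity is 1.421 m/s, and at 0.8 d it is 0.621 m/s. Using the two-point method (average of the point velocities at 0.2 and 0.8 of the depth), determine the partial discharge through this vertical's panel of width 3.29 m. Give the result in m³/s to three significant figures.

v̄ = (1.421 + 0.621) / 2 = 1.021 m/s
q = v̄ × d × w = 1.021 × 2.98 × 3.29 = 10.01 m³/s

10.0 m³/s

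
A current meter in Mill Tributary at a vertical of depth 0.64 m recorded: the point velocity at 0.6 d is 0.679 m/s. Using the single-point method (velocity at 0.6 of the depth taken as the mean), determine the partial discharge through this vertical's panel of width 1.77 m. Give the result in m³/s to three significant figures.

v̄ = v₀.₆ = 0.679 m/s
q = v̄ × d × w = 0.6790 × 0.64 × 1.77 = 0.7692 m³/s

0.769 m³/s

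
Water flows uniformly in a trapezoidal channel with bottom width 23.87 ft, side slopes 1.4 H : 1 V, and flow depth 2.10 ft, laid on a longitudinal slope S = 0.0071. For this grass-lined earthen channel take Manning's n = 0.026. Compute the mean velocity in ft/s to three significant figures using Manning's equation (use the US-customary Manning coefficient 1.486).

7.15 ft/s

A = (b + z·y)·y = (23.87 + 1.4×2.10)×2.10 = 56.30 ft²
P = b + 2y√(1+z²) = 23.87 + 2×2.10×√(1+1.4²) = 31.10 ft
R = A/P = 56.30/31.10 = 1.811 ft
Q = (1.486/n)·A·R^(2/3)·S^(1/2) = (1.486/0.026) × 56.30 × 1.811^(2/3) × 0.0071^(1/2) = 402.8 ft³/s
V = Q/A = 402.8/56.30 = 7.154 ft/s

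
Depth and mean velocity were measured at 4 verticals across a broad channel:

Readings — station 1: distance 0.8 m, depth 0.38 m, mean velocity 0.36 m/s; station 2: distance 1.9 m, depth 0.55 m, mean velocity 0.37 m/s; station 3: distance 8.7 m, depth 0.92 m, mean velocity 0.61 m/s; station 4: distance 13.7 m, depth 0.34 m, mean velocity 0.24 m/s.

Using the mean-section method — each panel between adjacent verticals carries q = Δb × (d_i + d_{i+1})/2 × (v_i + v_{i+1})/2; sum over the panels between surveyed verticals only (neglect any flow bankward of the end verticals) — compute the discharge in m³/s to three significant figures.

Panel 1-2: Δb = 1.1 m, d̄ = (0.38+0.55)/2 = 0.465, v̄ = (0.36+0.37)/2 = 0.365 → q = 1.1×0.465×0.365 = 0.1867 m³/s
Panel 2-3: Δb = 6.8 m, d̄ = (0.55+0.92)/2 = 0.735, v̄ = (0.37+0.61)/2 = 0.49 → q = 6.8×0.735×0.49 = 2.449 m³/s
Panel 3-4: Δb = 5 m, d̄ = (0.92+0.34)/2 = 0.63, v̄ = (0.61+0.24)/2 = 0.425 → q = 5×0.63×0.425 = 1.339 m³/s
Q = Σ q = 3.974 m³/s

3.97 m³/s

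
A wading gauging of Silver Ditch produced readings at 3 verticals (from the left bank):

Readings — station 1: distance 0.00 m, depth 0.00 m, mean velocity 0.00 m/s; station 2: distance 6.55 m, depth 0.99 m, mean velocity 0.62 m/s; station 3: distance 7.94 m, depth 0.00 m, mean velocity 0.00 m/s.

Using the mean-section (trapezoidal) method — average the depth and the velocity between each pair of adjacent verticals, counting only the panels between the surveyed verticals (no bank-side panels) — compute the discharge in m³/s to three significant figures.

1.22 m³/s

Panel 1-2: Δb = 6.55 m, d̄ = (0.00+0.99)/2 = 0.495, v̄ = (0.00+0.62)/2 = 0.31 → q = 6.55×0.495×0.31 = 1.005 m³/s
Panel 2-3: Δb = 1.39 m, d̄ = (0.99+0.00)/2 = 0.495, v̄ = (0.62+0.00)/2 = 0.31 → q = 1.39×0.495×0.31 = 0.2133 m³/s
Q = Σ q = 1.218 m³/s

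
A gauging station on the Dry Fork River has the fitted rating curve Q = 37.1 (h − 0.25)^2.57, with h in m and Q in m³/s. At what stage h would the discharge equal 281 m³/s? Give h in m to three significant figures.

h − h₀ = (Q/C)^(1/b) = (281/37.1)^(1/2.57) = 2.199 m
h = 0.25 + 2.199 = 2.449 m

2.45 m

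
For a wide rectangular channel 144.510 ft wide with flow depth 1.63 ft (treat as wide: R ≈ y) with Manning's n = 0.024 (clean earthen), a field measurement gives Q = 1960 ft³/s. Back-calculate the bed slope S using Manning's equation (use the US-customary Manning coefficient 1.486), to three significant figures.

0.00941

A = b·y = 144.510 × 1.63 = 235.6 ft²
Wide channel: R ≈ y = 1.63 ft
S = (Q·n / (1.486·A·R^(2/3)))² = (1960×0.024 / (1.486×235.6×1.385))² = 0.009415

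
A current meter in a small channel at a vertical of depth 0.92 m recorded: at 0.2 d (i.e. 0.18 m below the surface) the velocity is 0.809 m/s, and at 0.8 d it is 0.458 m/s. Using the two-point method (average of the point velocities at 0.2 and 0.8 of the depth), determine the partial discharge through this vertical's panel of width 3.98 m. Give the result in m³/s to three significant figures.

v̄ = (0.809 + 0.458) / 2 = 0.6335 m/s
q = v̄ × d × w = 0.6335 × 0.92 × 3.98 = 2.320 m³/s

2.32 m³/s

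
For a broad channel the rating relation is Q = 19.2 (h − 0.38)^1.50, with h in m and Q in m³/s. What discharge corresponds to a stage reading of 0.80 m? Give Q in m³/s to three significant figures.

5.23 m³/s

Q = 19.2 × (0.80 − 0.38)^1.50 = 19.2 × 0.42^1.50 = 5.226 m³/s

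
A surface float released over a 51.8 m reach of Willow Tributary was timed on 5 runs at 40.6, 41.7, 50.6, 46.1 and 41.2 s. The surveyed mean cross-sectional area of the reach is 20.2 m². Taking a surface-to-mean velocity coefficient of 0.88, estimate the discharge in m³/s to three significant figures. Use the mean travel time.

t̄ = (40.6 + 41.7 + 50.6 + 46.1 + 41.2) / 5 = 44.04 s
v_surface = L / t̄ = 51.8 / 44.04 = 1.176 m/s
v_mean = 0.88 × 1.176 = 1.035 m/s
Q = A × v_mean = 20.2 × 1.035 = 20.91 m³/s

20.9 m³/s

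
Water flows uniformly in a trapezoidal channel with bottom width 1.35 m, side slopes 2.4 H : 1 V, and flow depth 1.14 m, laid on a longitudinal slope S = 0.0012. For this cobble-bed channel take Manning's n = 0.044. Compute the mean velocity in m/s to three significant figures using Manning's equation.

0.585 m/s

A = (b + z·y)·y = (1.35 + 2.4×1.14)×1.14 = 4.658 m²
P = b + 2y√(1+z²) = 1.35 + 2×1.14×√(1+2.4²) = 7.278 m
R = A/P = 4.658/7.278 = 0.6400 m
Q = (1/n)·A·R^(2/3)·S^(1/2) = (1/0.044) × 4.658 × 0.6400^(2/3) × 0.0012^(1/2) = 2.724 m³/s
V = Q/A = 2.724/4.658 = 0.5847 m/s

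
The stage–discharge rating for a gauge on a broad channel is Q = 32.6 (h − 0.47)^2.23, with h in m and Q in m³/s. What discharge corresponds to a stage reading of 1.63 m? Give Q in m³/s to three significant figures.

Q = 32.6 × (1.63 − 0.47)^2.23 = 32.6 × 1.16^2.23 = 45.39 m³/s

45.4 m³/s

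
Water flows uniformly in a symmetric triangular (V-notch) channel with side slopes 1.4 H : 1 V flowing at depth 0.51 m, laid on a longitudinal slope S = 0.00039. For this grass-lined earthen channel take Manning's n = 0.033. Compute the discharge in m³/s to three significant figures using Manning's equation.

A = z·y² = 1.4×0.51² = 0.3641 m²
P = 2y√(1+z²) = 2×0.51×√(1+1.4²) = 1.755 m
R = A/P = 0.3641/1.755 = 0.2075 m
Q = (1/n)·A·R^(2/3)·S^(1/2) = (1/0.033) × 0.3641 × 0.2075^(2/3) × 0.00039^(1/2) = 0.07638 m³/s

0.0764 m³/s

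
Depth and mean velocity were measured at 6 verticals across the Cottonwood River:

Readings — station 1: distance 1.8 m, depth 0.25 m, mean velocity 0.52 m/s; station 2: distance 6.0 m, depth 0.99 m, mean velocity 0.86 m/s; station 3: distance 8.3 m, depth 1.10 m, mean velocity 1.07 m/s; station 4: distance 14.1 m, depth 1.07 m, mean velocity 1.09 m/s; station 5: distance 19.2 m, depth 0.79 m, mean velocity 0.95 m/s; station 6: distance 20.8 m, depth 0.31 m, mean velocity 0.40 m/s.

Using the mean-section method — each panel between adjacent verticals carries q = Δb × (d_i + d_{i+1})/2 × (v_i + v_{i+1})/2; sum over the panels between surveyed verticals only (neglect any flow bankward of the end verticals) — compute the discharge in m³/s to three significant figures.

Panel 1-2: Δb = 4.2 m, d̄ = (0.25+0.99)/2 = 0.62, v̄ = (0.52+0.86)/2 = 0.69 → q = 4.2×0.62×0.69 = 1.797 m³/s
Panel 2-3: Δb = 2.3 m, d̄ = (0.99+1.10)/2 = 1.045, v̄ = (0.86+1.07)/2 = 0.965 → q = 2.3×1.045×0.965 = 2.319 m³/s
Panel 3-4: Δb = 5.8 m, d̄ = (1.10+1.07)/2 = 1.085, v̄ = (1.07+1.09)/2 = 1.08 → q = 5.8×1.085×1.08 = 6.796 m³/s
Panel 4-5: Δb = 5.1 m, d̄ = (1.07+0.79)/2 = 0.93, v̄ = (1.09+0.95)/2 = 1.02 → q = 5.1×0.93×1.02 = 4.838 m³/s
Panel 5-6: Δb = 1.6 m, d̄ = (0.79+0.31)/2 = 0.55, v̄ = (0.95+0.40)/2 = 0.675 → q = 1.6×0.55×0.675 = 0.5940 m³/s
Q = Σ q = 16.34 m³/s

16.3 m³/s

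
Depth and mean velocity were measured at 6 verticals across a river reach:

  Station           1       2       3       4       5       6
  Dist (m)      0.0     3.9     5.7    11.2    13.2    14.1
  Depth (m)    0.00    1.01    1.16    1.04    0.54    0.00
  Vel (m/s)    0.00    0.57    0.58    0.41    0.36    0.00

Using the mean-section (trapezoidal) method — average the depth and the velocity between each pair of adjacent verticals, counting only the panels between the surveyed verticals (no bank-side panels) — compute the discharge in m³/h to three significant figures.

19200 m³/h

Panel 1-2: Δb = 3.9 m, d̄ = (0.00+1.01)/2 = 0.505, v̄ = (0.00+0.57)/2 = 0.285 → q = 3.9×0.505×0.285 = 0.5613 m³/s
Panel 2-3: Δb = 1.8 m, d̄ = (1.01+1.16)/2 = 1.085, v̄ = (0.57+0.58)/2 = 0.575 → q = 1.8×1.085×0.575 = 1.123 m³/s
Panel 3-4: Δb = 5.5 m, d̄ = (1.16+1.04)/2 = 1.1, v̄ = (0.58+0.41)/2 = 0.495 → q = 5.5×1.1×0.495 = 2.995 m³/s
Panel 4-5: Δb = 2 m, d̄ = (1.04+0.54)/2 = 0.79, v̄ = (0.41+0.36)/2 = 0.385 → q = 2×0.79×0.385 = 0.6083 m³/s
Panel 5-6: Δb = 0.9 m, d̄ = (0.54+0.00)/2 = 0.27, v̄ = (0.36+0.00)/2 = 0.18 → q = 0.9×0.27×0.18 = 0.04374 m³/s
Q = Σ q = 5.331 m³/s
= 5.331 × 3600 = 19190 m³/h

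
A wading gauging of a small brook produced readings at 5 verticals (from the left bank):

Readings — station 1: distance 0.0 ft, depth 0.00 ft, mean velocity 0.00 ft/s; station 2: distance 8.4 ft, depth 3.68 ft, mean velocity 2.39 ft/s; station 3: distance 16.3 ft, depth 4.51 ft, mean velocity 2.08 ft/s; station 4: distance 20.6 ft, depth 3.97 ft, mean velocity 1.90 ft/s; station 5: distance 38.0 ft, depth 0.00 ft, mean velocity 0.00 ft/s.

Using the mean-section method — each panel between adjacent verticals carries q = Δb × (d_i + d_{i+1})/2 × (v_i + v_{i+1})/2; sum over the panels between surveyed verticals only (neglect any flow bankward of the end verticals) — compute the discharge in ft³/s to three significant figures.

160 ft³/s

Panel 1-2: Δb = 8.4 ft, d̄ = (0.00+3.68)/2 = 1.84, v̄ = (0.00+2.39)/2 = 1.195 → q = 8.4×1.84×1.195 = 18.47 ft³/s
Panel 2-3: Δb = 7.9 ft, d̄ = (3.68+4.51)/2 = 4.095, v̄ = (2.39+2.08)/2 = 2.235 → q = 7.9×4.095×2.235 = 72.30 ft³/s
Panel 3-4: Δb = 4.3 ft, d̄ = (4.51+3.97)/2 = 4.24, v̄ = (2.08+1.90)/2 = 1.99 → q = 4.3×4.24×1.99 = 36.28 ft³/s
Panel 4-5: Δb = 17.4 ft, d̄ = (3.97+0.00)/2 = 1.985, v̄ = (1.90+0.00)/2 = 0.95 → q = 17.4×1.985×0.95 = 32.81 ft³/s
Q = Σ q = 159.9 ft³/s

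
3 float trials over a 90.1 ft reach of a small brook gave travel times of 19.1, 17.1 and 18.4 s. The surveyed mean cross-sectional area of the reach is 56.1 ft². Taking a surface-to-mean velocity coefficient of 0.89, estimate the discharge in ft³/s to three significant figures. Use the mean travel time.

t̄ = (19.1 + 17.1 + 18.4) / 3 = 18.2 s
v_surface = L / t̄ = 90.1 / 18.2 = 4.951 ft/s
v_mean = 0.89 × 4.951 = 4.406 ft/s
Q = A × v_mean = 56.1 × 4.406 = 247.2 ft³/s

247 ft³/s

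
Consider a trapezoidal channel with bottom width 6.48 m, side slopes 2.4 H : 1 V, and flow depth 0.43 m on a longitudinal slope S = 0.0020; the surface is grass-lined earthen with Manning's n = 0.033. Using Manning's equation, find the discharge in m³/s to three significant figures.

2.26 m³/s

A = (b + z·y)·y = (6.48 + 2.4×0.43)×0.43 = 3.230 m²
P = b + 2y√(1+z²) = 6.48 + 2×0.43×√(1+2.4²) = 8.716 m
R = A/P = 3.230/8.716 = 0.3706 m
Q = (1/n)·A·R^(2/3)·S^(1/2) = (1/0.033) × 3.230 × 0.3706^(2/3) × 0.0020^(1/2) = 2.259 m³/s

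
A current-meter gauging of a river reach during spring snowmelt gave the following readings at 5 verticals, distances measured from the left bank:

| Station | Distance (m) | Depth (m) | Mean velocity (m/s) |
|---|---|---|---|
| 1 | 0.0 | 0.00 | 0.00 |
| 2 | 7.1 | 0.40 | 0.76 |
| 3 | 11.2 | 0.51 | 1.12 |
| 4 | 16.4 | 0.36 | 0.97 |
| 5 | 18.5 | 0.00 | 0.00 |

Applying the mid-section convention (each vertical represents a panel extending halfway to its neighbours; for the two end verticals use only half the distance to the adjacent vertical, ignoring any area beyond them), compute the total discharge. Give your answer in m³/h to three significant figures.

w_2 = (11.2 − 0.0)/2 = 5.6 m; q_2 = 0.76 × 0.40 × 5.6 = 1.702 m³/s
w_3 = (16.4 − 7.1)/2 = 4.65 m; q_3 = 1.12 × 0.51 × 4.65 = 2.656 m³/s
w_4 = (18.5 − 11.2)/2 = 3.65 m; q_4 = 0.97 × 0.36 × 3.65 = 1.275 m³/s
Stations 1, 5 contribute zero (depth or velocity is 0).
Q = Σ qᵢ = 5.633 m³/s
= 5.633 × 3600 = 20280 m³/h

20300 m³/h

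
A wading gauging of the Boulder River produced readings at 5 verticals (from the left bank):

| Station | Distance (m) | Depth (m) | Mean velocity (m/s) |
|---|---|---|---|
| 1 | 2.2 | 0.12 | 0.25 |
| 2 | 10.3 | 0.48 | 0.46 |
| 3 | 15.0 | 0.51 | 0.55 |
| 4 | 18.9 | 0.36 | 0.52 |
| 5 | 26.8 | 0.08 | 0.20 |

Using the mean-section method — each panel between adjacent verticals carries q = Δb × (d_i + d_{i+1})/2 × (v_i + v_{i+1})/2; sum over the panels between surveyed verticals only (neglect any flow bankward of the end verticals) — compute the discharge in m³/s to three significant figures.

Panel 1-2: Δb = 8.1 m, d̄ = (0.12+0.48)/2 = 0.3, v̄ = (0.25+0.46)/2 = 0.355 → q = 8.1×0.3×0.355 = 0.8627 m³/s
Panel 2-3: Δb = 4.7 m, d̄ = (0.48+0.51)/2 = 0.495, v̄ = (0.46+0.55)/2 = 0.505 → q = 4.7×0.495×0.505 = 1.175 m³/s
Panel 3-4: Δb = 3.9 m, d̄ = (0.51+0.36)/2 = 0.435, v̄ = (0.55+0.52)/2 = 0.535 → q = 3.9×0.435×0.535 = 0.9076 m³/s
Panel 4-5: Δb = 7.9 m, d̄ = (0.36+0.08)/2 = 0.22, v̄ = (0.52+0.20)/2 = 0.36 → q = 7.9×0.22×0.36 = 0.6257 m³/s
Q = Σ q = 3.571 m³/s

3.57 m³/s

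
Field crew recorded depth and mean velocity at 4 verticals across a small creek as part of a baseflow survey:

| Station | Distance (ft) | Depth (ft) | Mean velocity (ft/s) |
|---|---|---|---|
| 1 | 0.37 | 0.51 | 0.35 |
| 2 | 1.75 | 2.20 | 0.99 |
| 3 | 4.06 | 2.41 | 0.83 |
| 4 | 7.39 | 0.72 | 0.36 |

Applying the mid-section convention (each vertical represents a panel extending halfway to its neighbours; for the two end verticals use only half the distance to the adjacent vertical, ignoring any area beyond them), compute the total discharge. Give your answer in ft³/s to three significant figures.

10.2 ft³/s

w_1 = (1.75 − 0.37)/2 = 0.69 ft; q_1 = 0.35 × 0.51 × 0.69 = 0.1232 ft³/s
w_2 = (4.06 − 0.37)/2 = 1.845 ft; q_2 = 0.99 × 2.20 × 1.845 = 4.018 ft³/s
w_3 = (7.39 − 1.75)/2 = 2.82 ft; q_3 = 0.83 × 2.41 × 2.82 = 5.641 ft³/s
w_4 = (7.39 − 4.06)/2 = 1.665 ft; q_4 = 0.36 × 0.72 × 1.665 = 0.4316 ft³/s
Q = Σ qᵢ = 10.21 ft³/s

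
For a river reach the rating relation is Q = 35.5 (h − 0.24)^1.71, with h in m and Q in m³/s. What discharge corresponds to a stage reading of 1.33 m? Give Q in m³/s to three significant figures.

Q = 35.5 × (1.33 − 0.24)^1.71 = 35.5 × 1.09^1.71 = 41.14 m³/s

41.1 m³/s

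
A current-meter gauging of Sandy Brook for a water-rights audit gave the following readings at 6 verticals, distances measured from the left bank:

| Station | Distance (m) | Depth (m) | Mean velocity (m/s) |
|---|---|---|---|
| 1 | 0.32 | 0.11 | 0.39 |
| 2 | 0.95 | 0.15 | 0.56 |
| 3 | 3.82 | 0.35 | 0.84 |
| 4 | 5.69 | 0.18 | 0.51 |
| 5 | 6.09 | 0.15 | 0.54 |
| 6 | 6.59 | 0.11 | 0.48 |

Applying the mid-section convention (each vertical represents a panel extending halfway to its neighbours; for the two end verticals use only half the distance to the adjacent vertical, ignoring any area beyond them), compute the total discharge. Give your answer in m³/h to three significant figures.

w_1 = (0.95 − 0.32)/2 = 0.315 m; q_1 = 0.39 × 0.11 × 0.315 = 0.01351 m³/s
w_2 = (3.82 − 0.32)/2 = 1.75 m; q_2 = 0.56 × 0.15 × 1.75 = 0.1470 m³/s
w_3 = (5.69 − 0.95)/2 = 2.37 m; q_3 = 0.84 × 0.35 × 2.37 = 0.6968 m³/s
w_4 = (6.09 − 3.82)/2 = 1.135 m; q_4 = 0.51 × 0.18 × 1.135 = 0.1042 m³/s
w_5 = (6.59 − 5.69)/2 = 0.45 m; q_5 = 0.54 × 0.15 × 0.45 = 0.03645 m³/s
w_6 = (6.59 − 6.09)/2 = 0.25 m; q_6 = 0.48 × 0.11 × 0.25 = 0.01320 m³/s
Q = Σ qᵢ = 1.011 m³/s
= 1.011 × 3600 = 3640 m³/h

3640 m³/h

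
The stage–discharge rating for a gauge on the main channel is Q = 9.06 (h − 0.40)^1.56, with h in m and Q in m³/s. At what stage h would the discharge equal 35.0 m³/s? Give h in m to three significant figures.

2.78 m

h − h₀ = (Q/C)^(1/b) = (35.0/9.06)^(1/1.56) = 2.378 m
h = 0.40 + 2.378 = 2.778 m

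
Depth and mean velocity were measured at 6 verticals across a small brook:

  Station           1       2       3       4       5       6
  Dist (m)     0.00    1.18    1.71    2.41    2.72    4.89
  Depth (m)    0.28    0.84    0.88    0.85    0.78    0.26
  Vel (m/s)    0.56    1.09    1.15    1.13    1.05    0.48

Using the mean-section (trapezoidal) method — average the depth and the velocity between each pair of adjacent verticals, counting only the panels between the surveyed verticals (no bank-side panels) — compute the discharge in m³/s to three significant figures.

2.88 m³/s

Panel 1-2: Δb = 1.18 m, d̄ = (0.28+0.84)/2 = 0.56, v̄ = (0.56+1.09)/2 = 0.825 → q = 1.18×0.56×0.825 = 0.5452 m³/s
Panel 2-3: Δb = 0.53 m, d̄ = (0.84+0.88)/2 = 0.86, v̄ = (1.09+1.15)/2 = 1.12 → q = 0.53×0.86×1.12 = 0.5105 m³/s
Panel 3-4: Δb = 0.7 m, d̄ = (0.88+0.85)/2 = 0.865, v̄ = (1.15+1.13)/2 = 1.14 → q = 0.7×0.865×1.14 = 0.6903 m³/s
Panel 4-5: Δb = 0.31 m, d̄ = (0.85+0.78)/2 = 0.815, v̄ = (1.13+1.05)/2 = 1.09 → q = 0.31×0.815×1.09 = 0.2754 m³/s
Panel 5-6: Δb = 2.17 m, d̄ = (0.78+0.26)/2 = 0.52, v̄ = (1.05+0.48)/2 = 0.765 → q = 2.17×0.52×0.765 = 0.8632 m³/s
Q = Σ q = 2.885 m³/s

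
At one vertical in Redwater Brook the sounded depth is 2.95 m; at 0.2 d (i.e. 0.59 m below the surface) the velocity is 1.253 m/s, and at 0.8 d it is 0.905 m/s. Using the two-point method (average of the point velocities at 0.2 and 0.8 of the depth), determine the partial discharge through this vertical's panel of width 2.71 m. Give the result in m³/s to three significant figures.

8.63 m³/s

v̄ = (1.253 + 0.905) / 2 = 1.079 m/s
q = v̄ × d × w = 1.079 × 2.95 × 2.71 = 8.626 m³/s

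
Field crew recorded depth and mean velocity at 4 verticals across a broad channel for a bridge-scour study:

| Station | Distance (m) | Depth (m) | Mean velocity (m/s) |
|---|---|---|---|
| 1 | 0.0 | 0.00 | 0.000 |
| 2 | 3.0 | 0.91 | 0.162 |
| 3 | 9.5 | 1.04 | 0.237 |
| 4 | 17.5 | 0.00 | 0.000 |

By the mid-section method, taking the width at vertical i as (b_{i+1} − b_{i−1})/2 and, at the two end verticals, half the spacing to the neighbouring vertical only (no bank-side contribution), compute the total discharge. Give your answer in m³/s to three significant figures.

w_2 = (9.5 − 0.0)/2 = 4.75 m; q_2 = 0.162 × 0.91 × 4.75 = 0.7002 m³/s
w_3 = (17.5 − 3.0)/2 = 7.25 m; q_3 = 0.237 × 1.04 × 7.25 = 1.787 m³/s
Stations 1, 4 contribute zero (depth or velocity is 0).
Q = Σ qᵢ = 2.487 m³/s

2.49 m³/s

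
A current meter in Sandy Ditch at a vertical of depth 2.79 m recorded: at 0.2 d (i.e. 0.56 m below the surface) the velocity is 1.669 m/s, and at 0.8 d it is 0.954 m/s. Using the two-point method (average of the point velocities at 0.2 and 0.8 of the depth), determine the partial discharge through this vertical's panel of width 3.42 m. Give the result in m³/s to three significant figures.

v̄ = (1.669 + 0.954) / 2 = 1.312 m/s
q = v̄ × d × w = 1.312 × 2.79 × 3.42 = 12.51 m³/s

12.5 m³/s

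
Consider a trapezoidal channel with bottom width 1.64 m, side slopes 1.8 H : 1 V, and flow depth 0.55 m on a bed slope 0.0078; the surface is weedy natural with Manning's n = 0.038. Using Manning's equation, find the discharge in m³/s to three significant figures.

1.73 m³/s

A = (b + z·y)·y = (1.64 + 1.8×0.55)×0.55 = 1.447 m²
P = b + 2y√(1+z²) = 1.64 + 2×0.55×√(1+1.8²) = 3.905 m
R = A/P = 1.447/3.905 = 0.3704 m
Q = (1/n)·A·R^(2/3)·S^(1/2) = (1/0.038) × 1.447 × 0.3704^(2/3) × 0.0078^(1/2) = 1.734 m³/s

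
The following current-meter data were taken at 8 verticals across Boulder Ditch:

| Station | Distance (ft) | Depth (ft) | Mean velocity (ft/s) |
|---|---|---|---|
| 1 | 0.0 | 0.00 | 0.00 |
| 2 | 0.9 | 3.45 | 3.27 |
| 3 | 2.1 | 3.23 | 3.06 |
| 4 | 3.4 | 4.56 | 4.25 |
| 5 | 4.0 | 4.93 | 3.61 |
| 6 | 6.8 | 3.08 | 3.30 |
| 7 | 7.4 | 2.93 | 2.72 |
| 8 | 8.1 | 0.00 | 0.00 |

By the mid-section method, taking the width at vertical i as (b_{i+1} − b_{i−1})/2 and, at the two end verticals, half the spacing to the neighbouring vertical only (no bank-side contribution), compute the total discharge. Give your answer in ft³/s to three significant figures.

95.3 ft³/s

w_2 = (2.1 − 0.0)/2 = 1.05 ft; q_2 = 3.27 × 3.45 × 1.05 = 11.85 ft³/s
w_3 = (3.4 − 0.9)/2 = 1.25 ft; q_3 = 3.06 × 3.23 × 1.25 = 12.35 ft³/s
w_4 = (4.0 − 2.1)/2 = 0.95 ft; q_4 = 4.25 × 4.56 × 0.95 = 18.41 ft³/s
w_5 = (6.8 − 3.4)/2 = 1.7 ft; q_5 = 3.61 × 4.93 × 1.7 = 30.26 ft³/s
w_6 = (7.4 − 4.0)/2 = 1.7 ft; q_6 = 3.30 × 3.08 × 1.7 = 17.28 ft³/s
w_7 = (8.1 − 6.8)/2 = 0.65 ft; q_7 = 2.72 × 2.93 × 0.65 = 5.180 ft³/s
Stations 1, 8 contribute zero (depth or velocity is 0).
Q = Σ qᵢ = 95.33 ft³/s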